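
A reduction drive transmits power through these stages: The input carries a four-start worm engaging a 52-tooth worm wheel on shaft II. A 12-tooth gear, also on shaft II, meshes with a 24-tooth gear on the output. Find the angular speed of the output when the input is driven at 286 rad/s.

Worm: ratio = 52/4 = 13, so shaft II turns at 286 / 13 = 22 rad/s.
Gear mesh: ratio = 24/12 = 2, so the output turns at 22 / 2 = 11 rad/s.

11 rad/s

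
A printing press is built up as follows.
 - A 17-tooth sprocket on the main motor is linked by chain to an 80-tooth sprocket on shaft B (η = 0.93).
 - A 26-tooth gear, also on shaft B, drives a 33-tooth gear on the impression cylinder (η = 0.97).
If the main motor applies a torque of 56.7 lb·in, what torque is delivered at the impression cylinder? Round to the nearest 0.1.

305.5 lb·in

After the chain (80/17): 56.7 × 4.7059 × 0.93 = 248.15 lb·in
After the gear mesh (33/26): 248.15 × 1.2692 × 0.97 = 305.51 lb·in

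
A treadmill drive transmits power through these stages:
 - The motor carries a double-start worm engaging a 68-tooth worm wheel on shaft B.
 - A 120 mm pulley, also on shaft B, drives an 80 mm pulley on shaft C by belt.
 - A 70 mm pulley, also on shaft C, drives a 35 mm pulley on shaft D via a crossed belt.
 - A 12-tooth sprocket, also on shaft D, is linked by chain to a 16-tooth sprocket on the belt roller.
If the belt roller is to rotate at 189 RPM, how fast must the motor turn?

2856 RPM

Overall ratio R = 34 × 0.66667 × 0.5 × 1.3333 = 15.111.
Required input speed = output speed × R = 189 × 15.111 = 2856 RPM.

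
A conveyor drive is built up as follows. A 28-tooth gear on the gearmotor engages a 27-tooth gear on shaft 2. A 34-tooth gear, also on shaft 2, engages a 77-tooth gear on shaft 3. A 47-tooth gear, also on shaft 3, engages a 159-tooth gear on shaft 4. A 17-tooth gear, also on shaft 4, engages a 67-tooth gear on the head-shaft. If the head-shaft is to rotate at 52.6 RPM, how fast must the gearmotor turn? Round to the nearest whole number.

1532 RPM

Overall ratio R = 0.96429 × 2.2647 × 3.383 × 3.9412 = 29.117.
Required input speed = output speed × R = 52.6 × 29.117 = 1531.5 RPM.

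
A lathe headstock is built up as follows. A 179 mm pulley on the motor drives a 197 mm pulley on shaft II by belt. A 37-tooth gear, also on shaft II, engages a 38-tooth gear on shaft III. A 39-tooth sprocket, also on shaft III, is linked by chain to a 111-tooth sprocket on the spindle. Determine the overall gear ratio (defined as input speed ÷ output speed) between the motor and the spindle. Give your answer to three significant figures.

Each stage contributes driven/driver: belt 197/179 = 1.1006, gear mesh 38/37 = 1.027, chain 111/39 = 2.8462.
Overall: 1.1006 × 1.027 × 2.8462 = 3.217.

3.22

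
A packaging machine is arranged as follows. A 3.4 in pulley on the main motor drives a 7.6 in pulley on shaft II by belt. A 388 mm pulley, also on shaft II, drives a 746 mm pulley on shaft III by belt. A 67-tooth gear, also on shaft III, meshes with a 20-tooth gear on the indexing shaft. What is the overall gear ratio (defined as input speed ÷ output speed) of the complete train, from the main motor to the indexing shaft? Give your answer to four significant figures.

1.283

Each stage contributes driven/driver: belt 7.6/3.4 = 2.2353, belt 746/388 = 1.9227, gear mesh 20/67 = 0.29851.
Overall: 2.2353 × 1.9227 × 0.29851 = 1.2829.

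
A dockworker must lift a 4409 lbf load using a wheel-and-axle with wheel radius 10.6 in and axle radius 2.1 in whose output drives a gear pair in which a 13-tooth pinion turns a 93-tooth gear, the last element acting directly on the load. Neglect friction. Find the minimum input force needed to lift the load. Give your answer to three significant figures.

Wheel-and-axle MA = R/r = 10.6/2.1 = 5.0476.
Gear pair MA = 93/13 = 7.1538.
Combined ideal MA = 5.0476 × 7.1538 = 36.11.
Effort = load / MA = 4409 / 36.11 = 122.1 lbf.

122 lbf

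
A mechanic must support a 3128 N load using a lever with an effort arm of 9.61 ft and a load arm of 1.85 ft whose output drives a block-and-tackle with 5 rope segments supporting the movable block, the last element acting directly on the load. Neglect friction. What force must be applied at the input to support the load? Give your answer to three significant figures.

120 N

Lever MA = effort arm / load arm = 9.61/1.85 = 5.1946.
Block-and-tackle MA = number of supporting rope parts = 5.
Combined ideal MA = 5.1946 × 5 = 25.973.
Effort = load / MA = 3128 / 25.973 = 120.43 N.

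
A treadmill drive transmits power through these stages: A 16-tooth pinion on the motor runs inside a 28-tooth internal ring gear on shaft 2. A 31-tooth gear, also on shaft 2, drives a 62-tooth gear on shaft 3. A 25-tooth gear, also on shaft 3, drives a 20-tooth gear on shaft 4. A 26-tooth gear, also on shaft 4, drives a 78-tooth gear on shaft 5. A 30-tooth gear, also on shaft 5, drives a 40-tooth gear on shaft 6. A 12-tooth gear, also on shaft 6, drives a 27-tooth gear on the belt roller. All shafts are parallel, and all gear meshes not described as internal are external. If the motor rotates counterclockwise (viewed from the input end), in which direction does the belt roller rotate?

the motor → shaft 2: internal mesh, same direction → CCW.
shaft 2 → shaft 3: external mesh, 1 reversal → CW.
shaft 3 → shaft 4: external mesh, 1 reversal → CCW.
shaft 4 → shaft 5: external mesh, 1 reversal → CW.
shaft 5 → shaft 6: external mesh, 1 reversal → CCW.
shaft 6 → the belt roller: external mesh, 1 reversal → CW.
5 reversals in total — an odd number — so the belt roller turns opposite to the motor.

clockwise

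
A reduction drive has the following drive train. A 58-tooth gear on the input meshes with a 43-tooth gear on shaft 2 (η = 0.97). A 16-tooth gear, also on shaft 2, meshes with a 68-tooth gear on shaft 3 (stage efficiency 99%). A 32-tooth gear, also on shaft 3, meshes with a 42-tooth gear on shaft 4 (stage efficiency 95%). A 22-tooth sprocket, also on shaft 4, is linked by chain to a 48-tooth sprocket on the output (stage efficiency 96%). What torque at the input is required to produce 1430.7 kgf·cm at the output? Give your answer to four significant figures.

Overall ratio R = 0.74138 × 4.25 × 1.3125 × 2.1818 = 9.0229; overall efficiency η = 0.97 × 0.99 × 0.95 × 0.96 = 0.8758.
Input torque = output torque / (R × η) = 1430.7 / (9.0229 × 0.8758) = 181.05 kgf·cm.

181.1 kgf·cm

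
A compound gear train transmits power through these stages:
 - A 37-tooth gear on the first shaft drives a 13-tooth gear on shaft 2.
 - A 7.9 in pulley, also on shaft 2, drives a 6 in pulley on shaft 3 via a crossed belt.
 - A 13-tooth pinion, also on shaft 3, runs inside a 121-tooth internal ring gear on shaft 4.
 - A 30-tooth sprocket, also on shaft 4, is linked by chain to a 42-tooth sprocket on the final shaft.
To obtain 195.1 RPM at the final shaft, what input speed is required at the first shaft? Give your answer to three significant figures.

678 RPM

Overall ratio R = 0.35135 × 0.75949 × 9.3077 × 1.4 = 3.4772.
Required input speed = output speed × R = 195.1 × 3.4772 = 678.41 RPM.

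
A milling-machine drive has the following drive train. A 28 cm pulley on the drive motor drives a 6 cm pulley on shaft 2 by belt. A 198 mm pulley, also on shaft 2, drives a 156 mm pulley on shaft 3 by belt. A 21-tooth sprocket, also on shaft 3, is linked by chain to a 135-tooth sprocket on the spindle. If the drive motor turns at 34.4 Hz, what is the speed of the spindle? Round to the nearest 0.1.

Belt: ratio = 6/28 = 0.21429, so shaft 2 turns at 34.4 / 0.21429 = 160.53 Hz.
Belt: ratio = 156/198 = 0.78788, so shaft 3 turns at 160.53 / 0.78788 = 203.75 Hz.
Chain: ratio = 135/21 = 6.4286, so the spindle turns at 203.75 / 6.4286 = 31.695 Hz.

31.7 Hz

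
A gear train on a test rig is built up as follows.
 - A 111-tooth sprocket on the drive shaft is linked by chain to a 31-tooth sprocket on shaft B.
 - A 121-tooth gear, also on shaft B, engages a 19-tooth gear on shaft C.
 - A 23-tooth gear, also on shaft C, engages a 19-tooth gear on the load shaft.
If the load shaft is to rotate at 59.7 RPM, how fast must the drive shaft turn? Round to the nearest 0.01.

Overall ratio R = 0.27928 × 0.15702 × 0.82609 = 0.036227.
Required input speed = output speed × R = 59.7 × 0.036227 = 2.1628 RPM.

2.16 RPM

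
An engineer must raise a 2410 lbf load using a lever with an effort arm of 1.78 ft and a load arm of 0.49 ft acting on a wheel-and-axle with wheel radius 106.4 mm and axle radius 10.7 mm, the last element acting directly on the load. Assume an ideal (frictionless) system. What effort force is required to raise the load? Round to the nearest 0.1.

66.7 lbf

Lever MA = effort arm / load arm = 1.78/0.49 = 3.6327.
Wheel-and-axle MA = R/r = 106.4/10.7 = 9.9439.
Combined ideal MA = 3.6327 × 9.9439 = 36.123.
Effort = load / MA = 2410 / 36.123 = 66.717 lbf.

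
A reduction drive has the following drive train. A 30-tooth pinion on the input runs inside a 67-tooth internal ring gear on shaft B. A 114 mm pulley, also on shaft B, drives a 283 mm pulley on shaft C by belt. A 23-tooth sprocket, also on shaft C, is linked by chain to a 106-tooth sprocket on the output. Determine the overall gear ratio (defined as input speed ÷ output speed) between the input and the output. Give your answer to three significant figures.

25.6

Each stage contributes driven/driver: internal gear 67/30 = 2.2333, belt 283/114 = 2.4825, chain 106/23 = 4.6087.
Overall: 2.2333 × 2.4825 × 4.6087 = 25.551.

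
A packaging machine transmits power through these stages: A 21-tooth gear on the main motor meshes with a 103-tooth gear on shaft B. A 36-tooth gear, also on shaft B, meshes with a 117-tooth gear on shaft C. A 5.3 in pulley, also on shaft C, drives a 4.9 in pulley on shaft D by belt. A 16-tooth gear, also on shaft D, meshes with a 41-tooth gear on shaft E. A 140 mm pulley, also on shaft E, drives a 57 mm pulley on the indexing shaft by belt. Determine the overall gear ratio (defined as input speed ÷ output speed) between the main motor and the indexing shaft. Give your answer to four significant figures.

15.38

Each stage contributes driven/driver: gear mesh 103/21 = 4.9048, gear mesh 117/36 = 3.25, belt 4.9/5.3 = 0.92453, gear mesh 41/16 = 2.5625, belt 57/140 = 0.40714.
Overall: 4.9048 × 3.25 × 0.92453 × 2.5625 × 0.40714 = 15.376.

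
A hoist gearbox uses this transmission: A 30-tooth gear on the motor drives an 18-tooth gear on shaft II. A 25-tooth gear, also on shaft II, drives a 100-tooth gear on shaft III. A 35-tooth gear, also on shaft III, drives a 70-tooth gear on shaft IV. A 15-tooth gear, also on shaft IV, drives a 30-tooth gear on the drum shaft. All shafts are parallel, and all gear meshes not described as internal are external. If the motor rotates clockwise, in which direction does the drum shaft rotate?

the motor → shaft II: external mesh, 1 reversal → CCW.
shaft II → shaft III: external mesh, 1 reversal → CW.
shaft III → shaft IV: external mesh, 1 reversal → CCW.
shaft IV → the drum shaft: external mesh, 1 reversal → CW.
4 reversals in total — an even number — so the drum shaft turns the same way as the motor.

clockwise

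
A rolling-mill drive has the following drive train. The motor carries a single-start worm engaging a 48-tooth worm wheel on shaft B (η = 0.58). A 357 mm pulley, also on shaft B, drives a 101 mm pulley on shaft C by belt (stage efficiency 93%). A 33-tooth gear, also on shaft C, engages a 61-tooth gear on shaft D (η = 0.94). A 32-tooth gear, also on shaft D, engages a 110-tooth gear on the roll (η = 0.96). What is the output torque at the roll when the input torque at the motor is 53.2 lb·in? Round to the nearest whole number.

After the worm (48/1): 53.2 × 48 × 0.58 = 1481.1 lb·in
After the belt (101/357): 1481.1 × 0.28291 × 0.93 = 389.69 lb·in
After the gear mesh (61/33): 389.69 × 1.8485 × 0.94 = 677.11 lb·in
After the gear mesh (110/32): 677.11 × 3.4375 × 0.96 = 2234.5 lb·in

2234 lb·in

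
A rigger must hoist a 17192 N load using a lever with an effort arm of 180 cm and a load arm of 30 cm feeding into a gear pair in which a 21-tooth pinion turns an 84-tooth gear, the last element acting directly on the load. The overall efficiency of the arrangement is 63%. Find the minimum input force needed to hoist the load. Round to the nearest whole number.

Lever MA = effort arm / load arm = 180/30 = 6.
Gear pair MA = 84/21 = 4.
Combined ideal MA = 6 × 4 = 24.
Actual MA = 24 × 0.63 = 15.12.
Effort = load / actual MA = 17192 / 15.12 = 1137 N.

1137 N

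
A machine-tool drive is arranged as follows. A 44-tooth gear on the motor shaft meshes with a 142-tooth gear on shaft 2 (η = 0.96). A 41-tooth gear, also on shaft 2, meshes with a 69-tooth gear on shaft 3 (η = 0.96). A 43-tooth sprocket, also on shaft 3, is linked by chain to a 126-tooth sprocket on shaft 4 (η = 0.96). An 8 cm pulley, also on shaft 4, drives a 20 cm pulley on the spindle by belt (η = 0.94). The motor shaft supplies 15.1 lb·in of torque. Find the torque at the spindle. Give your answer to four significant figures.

Gear mesh: ratio = 142/44 = 3.2273; torque at shaft 2 = 15.1 × 3.2273 × 0.96 = 46.783 lb·in.
Gear mesh: ratio = 69/41 = 1.6829; torque at shaft 3 = 46.783 × 1.6829 × 0.96 = 75.582 lb·in.
Chain: ratio = 126/43 = 2.9302; torque at shaft 4 = 75.582 × 2.9302 × 0.96 = 212.61 lb·in.
Belt: ratio = 20/8 = 2.5; torque at the spindle = 212.61 × 2.5 × 0.94 = 499.64 lb·in.

499.6 lb·in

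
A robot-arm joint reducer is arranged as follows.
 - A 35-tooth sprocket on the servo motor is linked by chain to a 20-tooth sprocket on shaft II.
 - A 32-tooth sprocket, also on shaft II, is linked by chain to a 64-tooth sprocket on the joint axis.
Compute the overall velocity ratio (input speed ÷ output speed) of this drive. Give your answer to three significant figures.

1.14

Each stage contributes driven/driver: chain 20/35 = 0.57143, chain 64/32 = 2.
Overall: 0.57143 × 2 = 1.1429.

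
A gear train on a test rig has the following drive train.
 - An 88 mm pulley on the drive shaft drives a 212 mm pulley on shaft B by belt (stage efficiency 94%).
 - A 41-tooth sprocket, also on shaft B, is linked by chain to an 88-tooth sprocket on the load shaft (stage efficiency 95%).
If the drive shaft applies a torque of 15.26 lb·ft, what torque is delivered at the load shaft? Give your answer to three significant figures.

70.5 lb·ft

belt 212/88 = 2.4091 → τ = 15.26·2.4091·0.94 = 34.557 lb·ft
chain 88/41 = 2.1463 → τ = 34.557·2.1463·0.95 = 70.462 lb·ft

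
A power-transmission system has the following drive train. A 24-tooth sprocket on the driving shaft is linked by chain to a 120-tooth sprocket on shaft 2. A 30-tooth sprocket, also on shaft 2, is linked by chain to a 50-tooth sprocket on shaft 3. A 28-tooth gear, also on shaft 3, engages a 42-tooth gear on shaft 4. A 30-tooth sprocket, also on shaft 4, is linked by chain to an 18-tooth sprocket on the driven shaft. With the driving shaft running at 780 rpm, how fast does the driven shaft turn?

104 rpm

chain 120/24 = 5 → 780/5 = 156 rpm
chain 50/30 = 1.6667 → 156/1.6667 = 93.6 rpm
gear mesh 42/28 = 1.5 → 93.6/1.5 = 62.4 rpm
chain 18/30 = 0.6 → 62.4/0.6 = 104 rpm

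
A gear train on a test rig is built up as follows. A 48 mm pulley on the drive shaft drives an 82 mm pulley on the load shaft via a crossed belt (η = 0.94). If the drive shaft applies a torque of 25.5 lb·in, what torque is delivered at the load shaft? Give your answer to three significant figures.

40.9 lb·in

Belt: ratio = 82/48 = 1.7083; torque at the load shaft = 25.5 × 1.7083 × 0.94 = 40.949 lb·in.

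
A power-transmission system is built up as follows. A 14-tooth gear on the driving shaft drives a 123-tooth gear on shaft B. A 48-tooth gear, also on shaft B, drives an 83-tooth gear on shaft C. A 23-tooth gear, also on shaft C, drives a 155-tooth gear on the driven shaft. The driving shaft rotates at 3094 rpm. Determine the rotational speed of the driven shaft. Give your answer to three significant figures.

30.2 rpm

Gear mesh: ratio = 123/14 = 8.7857, so shaft B turns at 3094 / 8.7857 = 352.16 rpm.
Gear mesh: ratio = 83/48 = 1.7292, so shaft C turns at 352.16 / 1.7292 = 203.66 rpm.
Gear mesh: ratio = 155/23 = 6.7391, so the driven shaft turns at 203.66 / 6.7391 = 30.221 rpm.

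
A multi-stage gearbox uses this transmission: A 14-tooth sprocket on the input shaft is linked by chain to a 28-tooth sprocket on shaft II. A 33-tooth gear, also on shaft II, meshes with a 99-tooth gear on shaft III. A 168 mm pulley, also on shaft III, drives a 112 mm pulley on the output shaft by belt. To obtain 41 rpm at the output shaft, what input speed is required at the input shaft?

164 rpm

Overall ratio R = 2 × 3 × 0.66667 = 4.
Required input speed = output speed × R = 41 × 4 = 164 rpm.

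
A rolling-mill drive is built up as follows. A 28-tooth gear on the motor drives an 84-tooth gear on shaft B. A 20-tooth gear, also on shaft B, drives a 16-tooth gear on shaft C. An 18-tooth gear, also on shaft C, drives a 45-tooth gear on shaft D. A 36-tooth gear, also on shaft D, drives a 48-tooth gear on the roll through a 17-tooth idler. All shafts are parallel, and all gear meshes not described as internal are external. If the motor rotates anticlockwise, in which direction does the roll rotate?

the motor → shaft B: external mesh, 1 reversal → CW.
shaft B → shaft C: external mesh, 1 reversal → CCW.
shaft C → shaft D: external mesh, 1 reversal → CW.
shaft D → the roll: driver → idler → driven is 2 external meshes, 2 reversals → CW.
5 reversals in total — an odd number — so the roll turns opposite to the motor.

clockwise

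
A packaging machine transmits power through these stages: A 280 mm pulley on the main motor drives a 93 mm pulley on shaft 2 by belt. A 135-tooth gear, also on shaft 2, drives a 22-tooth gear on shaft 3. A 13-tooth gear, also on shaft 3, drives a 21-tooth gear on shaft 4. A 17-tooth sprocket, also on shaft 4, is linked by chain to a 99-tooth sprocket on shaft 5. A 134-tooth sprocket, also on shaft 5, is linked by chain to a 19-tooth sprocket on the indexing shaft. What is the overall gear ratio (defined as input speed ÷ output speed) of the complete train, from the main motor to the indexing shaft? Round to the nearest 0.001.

0.072

Each stage contributes driven/driver: belt 93/280 = 0.33214, gear mesh 22/135 = 0.16296, gear mesh 21/13 = 1.6154, chain 99/17 = 5.8235, chain 19/134 = 0.14179.
Overall: 0.33214 × 0.16296 × 1.6154 × 5.8235 × 0.14179 = 0.072198.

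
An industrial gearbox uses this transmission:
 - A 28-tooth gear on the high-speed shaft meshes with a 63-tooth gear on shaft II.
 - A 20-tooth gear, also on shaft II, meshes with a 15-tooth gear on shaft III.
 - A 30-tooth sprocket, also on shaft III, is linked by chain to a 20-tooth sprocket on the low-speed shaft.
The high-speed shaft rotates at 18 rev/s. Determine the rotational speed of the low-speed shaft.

the high-speed shaft → shaft II (gear mesh, 63/28): 18 ÷ 2.25 = 8 rev/s
shaft II → shaft III (gear mesh, 15/20): 8 ÷ 0.75 = 10.667 rev/s
shaft III → the low-speed shaft (chain, 20/30): 10.667 ÷ 0.66667 = 16 rev/s

16 rev/s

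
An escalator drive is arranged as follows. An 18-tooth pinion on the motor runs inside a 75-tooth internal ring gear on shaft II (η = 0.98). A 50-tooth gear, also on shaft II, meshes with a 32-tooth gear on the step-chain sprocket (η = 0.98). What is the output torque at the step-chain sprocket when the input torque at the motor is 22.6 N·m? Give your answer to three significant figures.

57.9 N·m

Internal gear: ratio = 75/18 = 4.1667; torque at shaft II = 22.6 × 4.1667 × 0.98 = 92.283 N·m.
Gear mesh: ratio = 32/50 = 0.64; torque at the step-chain sprocket = 92.283 × 0.64 × 0.98 = 57.88 N·m.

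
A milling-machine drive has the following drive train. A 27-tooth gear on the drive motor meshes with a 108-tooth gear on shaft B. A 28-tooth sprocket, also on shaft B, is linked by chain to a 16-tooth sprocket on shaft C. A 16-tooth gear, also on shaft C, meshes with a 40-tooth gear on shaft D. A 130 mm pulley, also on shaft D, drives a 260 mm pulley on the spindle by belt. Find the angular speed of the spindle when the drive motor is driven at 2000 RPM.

gear mesh 108/27 = 4 → 2000/4 = 500 RPM
chain 16/28 = 0.57143 → 500/0.57143 = 875 RPM
gear mesh 40/16 = 2.5 → 875/2.5 = 350 RPM
belt 260/130 = 2 → 350/2 = 175 RPM

175 RPM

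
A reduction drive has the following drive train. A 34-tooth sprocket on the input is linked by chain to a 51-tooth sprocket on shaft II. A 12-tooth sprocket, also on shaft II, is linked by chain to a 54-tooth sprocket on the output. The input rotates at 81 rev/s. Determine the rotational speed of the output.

chain 51/34 = 1.5 → 81/1.5 = 54 rev/s
chain 54/12 = 4.5 → 54/4.5 = 12 rev/s

12 rev/s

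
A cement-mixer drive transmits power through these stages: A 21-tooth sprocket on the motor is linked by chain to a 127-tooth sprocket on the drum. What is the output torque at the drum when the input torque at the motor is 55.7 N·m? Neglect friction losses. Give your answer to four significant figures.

336.9 N·m

Chain: ratio = 127/21 = 6.0476; torque at the drum = 55.7 × 6.0476 = 336.85 N·m.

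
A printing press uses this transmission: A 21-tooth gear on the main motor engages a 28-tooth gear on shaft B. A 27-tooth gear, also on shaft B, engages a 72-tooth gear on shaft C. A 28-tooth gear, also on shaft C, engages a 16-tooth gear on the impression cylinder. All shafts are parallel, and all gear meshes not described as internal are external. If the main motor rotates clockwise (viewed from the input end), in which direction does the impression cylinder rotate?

anticlockwise

the main motor → shaft B: external mesh, 1 reversal → CCW.
shaft B → shaft C: external mesh, 1 reversal → CW.
shaft C → the impression cylinder: external mesh, 1 reversal → CCW.
3 reversals in total — an odd number — so the impression cylinder turns opposite to the main motor.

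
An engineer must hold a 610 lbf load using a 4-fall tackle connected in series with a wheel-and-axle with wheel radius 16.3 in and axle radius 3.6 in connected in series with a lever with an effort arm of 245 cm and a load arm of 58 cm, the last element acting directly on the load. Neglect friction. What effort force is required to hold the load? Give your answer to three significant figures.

Block-and-tackle MA = number of supporting rope parts = 4.
Wheel-and-axle MA = R/r = 16.3/3.6 = 4.5278.
Lever MA = effort arm / load arm = 245/58 = 4.2241.
Combined ideal MA = 4 × 4.5278 × 4.2241 = 76.504.
Effort = load / MA = 610 / 76.504 = 7.9735 lbf.

7.97 lbf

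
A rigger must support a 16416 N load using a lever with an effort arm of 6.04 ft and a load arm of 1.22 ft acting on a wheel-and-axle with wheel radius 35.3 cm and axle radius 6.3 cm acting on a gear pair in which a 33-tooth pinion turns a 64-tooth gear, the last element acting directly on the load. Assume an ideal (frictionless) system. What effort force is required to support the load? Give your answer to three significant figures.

Lever MA = effort arm / load arm = 6.04/1.22 = 4.9508.
Wheel-and-axle MA = R/r = 35.3/6.3 = 5.6032.
Gear pair MA = 64/33 = 1.9394.
Combined ideal MA = 4.9508 × 5.6032 × 1.9394 = 53.799.
Effort = load / MA = 16416 / 53.799 = 305.13 N.

305 N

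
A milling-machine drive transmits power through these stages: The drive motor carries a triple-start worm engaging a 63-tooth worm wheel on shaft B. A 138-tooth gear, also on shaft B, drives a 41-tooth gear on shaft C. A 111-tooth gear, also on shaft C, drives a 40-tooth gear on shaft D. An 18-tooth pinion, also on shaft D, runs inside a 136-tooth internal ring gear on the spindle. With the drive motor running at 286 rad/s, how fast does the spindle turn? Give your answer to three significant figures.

Worm: ratio = 63/3 = 21, so shaft B turns at 286 / 21 = 13.619 rad/s.
Gear mesh: ratio = 41/138 = 0.2971, so shaft C turns at 13.619 / 0.2971 = 45.84 rad/s.
Gear mesh: ratio = 40/111 = 0.36036, so shaft D turns at 45.84 / 0.36036 = 127.21 rad/s.
Internal gear: ratio = 136/18 = 7.5556, so the spindle turns at 127.21 / 7.5556 = 16.836 rad/s.

16.8 rad/s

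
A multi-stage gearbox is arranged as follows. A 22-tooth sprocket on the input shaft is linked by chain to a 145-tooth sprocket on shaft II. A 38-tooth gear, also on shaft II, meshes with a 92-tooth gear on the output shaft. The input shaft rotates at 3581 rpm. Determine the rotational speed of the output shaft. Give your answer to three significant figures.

the input shaft → shaft II (chain, 145/22): 3581 ÷ 6.5909 = 543.32 rpm
shaft II → the output shaft (gear mesh, 92/38): 543.32 ÷ 2.4211 = 224.42 rpm

224 rpm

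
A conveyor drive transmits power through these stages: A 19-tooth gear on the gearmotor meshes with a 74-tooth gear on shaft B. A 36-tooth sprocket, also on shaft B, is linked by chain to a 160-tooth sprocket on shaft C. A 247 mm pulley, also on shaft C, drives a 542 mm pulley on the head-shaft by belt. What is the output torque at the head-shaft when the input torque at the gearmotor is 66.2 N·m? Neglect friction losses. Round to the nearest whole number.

gear mesh 74/19 = 3.8947 → τ = 66.2·3.8947 = 257.83 N·m
chain 160/36 = 4.4444 → τ = 257.83·4.4444 = 1145.9 N·m
belt 542/247 = 2.1943 → τ = 1145.9·2.1943 = 2514.5 N·m

2515 N·m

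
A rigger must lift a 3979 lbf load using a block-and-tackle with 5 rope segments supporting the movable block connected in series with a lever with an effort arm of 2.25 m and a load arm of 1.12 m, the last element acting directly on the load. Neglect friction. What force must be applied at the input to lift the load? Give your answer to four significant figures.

396.1 lbf

Block-and-tackle MA = number of supporting rope parts = 5.
Lever MA = effort arm / load arm = 2.25/1.12 = 2.0089.
Combined ideal MA = 5 × 2.0089 = 10.045.
Effort = load / MA = 3979 / 10.045 = 396.13 lbf.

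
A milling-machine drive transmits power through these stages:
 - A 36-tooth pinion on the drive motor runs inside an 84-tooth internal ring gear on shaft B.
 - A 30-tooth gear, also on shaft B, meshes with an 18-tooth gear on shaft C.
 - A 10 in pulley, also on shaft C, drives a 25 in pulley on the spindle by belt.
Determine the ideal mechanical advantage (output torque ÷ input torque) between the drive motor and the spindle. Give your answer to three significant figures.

3.50

Each stage contributes driven/driver: internal gear 84/36 = 2.3333, gear mesh 18/30 = 0.6, belt 25/10 = 2.5.
Overall: 2.3333 × 0.6 × 2.5 = 3.5.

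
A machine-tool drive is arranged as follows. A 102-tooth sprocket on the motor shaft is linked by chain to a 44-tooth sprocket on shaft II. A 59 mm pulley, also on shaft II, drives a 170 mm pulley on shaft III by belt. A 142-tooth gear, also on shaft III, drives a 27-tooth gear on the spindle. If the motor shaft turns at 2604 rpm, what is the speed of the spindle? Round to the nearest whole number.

chain 44/102 = 0.43137 → 2604/0.43137 = 6036.5 rpm
belt 170/59 = 2.8814 → 6036.5/2.8814 = 2095 rpm
gear mesh 27/142 = 0.19014 → 2095/0.19014 = 11018 rpm

11018 rpm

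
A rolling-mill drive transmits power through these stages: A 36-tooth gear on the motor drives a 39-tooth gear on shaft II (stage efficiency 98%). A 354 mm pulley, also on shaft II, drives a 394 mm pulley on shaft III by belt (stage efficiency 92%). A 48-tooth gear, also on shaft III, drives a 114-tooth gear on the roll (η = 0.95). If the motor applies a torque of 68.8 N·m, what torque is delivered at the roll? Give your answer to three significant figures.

169 N·m

Gear mesh: ratio = 39/36 = 1.0833; torque at shaft II = 68.8 × 1.0833 × 0.98 = 73.043 N·m.
Belt: ratio = 394/354 = 1.113; torque at shaft III = 73.043 × 1.113 × 0.92 = 74.792 N·m.
Gear mesh: ratio = 114/48 = 2.375; torque at the roll = 74.792 × 2.375 × 0.95 = 168.75 N·m.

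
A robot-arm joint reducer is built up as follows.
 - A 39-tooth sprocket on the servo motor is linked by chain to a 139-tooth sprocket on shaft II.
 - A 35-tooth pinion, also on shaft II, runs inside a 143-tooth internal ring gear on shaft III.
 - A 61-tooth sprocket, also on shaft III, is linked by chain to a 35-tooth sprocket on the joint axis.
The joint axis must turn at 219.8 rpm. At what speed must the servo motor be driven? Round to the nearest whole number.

Overall ratio R = 3.5641 × 4.0857 × 0.57377 = 8.3552.
Required input speed = output speed × R = 219.8 × 8.3552 = 1836.5 rpm.

1836 rpm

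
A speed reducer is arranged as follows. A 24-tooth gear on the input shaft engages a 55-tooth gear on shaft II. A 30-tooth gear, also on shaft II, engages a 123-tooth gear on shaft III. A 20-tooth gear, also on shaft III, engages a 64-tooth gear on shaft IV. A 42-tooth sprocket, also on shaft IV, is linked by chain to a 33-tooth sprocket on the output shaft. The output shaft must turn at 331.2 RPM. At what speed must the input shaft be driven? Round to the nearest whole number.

Overall ratio R = 2.2917 × 4.1 × 3.2 × 0.78571 = 23.624.
Required input speed = output speed × R = 331.2 × 23.624 = 7824.2 RPM.

7824 RPM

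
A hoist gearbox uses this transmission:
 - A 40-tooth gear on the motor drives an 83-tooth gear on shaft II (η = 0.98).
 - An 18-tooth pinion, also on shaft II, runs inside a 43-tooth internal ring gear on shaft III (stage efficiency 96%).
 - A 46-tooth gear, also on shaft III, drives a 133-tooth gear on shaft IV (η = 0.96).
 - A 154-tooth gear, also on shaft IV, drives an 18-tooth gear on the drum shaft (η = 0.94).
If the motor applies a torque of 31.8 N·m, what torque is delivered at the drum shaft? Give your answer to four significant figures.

45.23 N·m

gear mesh 83/40 = 2.075 → τ = 31.8·2.075·0.98 = 64.665 N·m
internal gear 43/18 = 2.3889 → τ = 64.665·2.3889·0.96 = 148.3 N·m
gear mesh 133/46 = 2.8913 → τ = 148.3·2.8913·0.96 = 411.63 N·m
gear mesh 18/154 = 0.11688 → τ = 411.63·0.11688·0.94 = 45.225 N·m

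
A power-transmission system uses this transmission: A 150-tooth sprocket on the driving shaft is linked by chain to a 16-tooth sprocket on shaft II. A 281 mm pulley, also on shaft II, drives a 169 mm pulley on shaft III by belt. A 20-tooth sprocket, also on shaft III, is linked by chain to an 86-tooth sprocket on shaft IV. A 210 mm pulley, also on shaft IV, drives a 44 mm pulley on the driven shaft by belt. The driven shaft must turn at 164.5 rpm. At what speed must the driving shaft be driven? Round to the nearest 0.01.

9.51 rpm

Overall ratio R = 0.10667 × 0.60142 × 4.3 × 0.20952 = 0.057798.
Required input speed = output speed × R = 164.5 × 0.057798 = 9.5077 rpm.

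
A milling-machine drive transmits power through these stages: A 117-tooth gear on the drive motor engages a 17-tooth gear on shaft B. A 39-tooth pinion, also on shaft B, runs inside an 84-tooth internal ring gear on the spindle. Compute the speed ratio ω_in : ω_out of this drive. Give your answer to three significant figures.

Each stage contributes driven/driver: gear mesh 17/117 = 0.1453, internal gear 84/39 = 2.1538.
Overall: 0.1453 × 2.1538 = 0.31295.

0.313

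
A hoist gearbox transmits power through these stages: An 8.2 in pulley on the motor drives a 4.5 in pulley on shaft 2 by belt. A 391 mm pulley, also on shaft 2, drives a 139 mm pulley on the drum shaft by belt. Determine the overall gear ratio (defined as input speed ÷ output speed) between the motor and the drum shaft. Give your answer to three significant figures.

0.195

Each stage contributes driven/driver: belt 4.5/8.2 = 0.54878, belt 139/391 = 0.3555.
Overall: 0.54878 × 0.3555 = 0.19509.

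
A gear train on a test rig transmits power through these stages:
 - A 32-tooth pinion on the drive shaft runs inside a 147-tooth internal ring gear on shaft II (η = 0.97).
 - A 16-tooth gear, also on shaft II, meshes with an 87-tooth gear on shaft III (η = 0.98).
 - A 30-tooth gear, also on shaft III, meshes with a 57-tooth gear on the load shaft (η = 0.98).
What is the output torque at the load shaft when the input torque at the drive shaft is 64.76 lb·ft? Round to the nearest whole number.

2863 lb·ft

Internal gear: ratio = 147/32 = 4.5938; torque at shaft II = 64.76 × 4.5938 × 0.97 = 288.57 lb·ft.
Gear mesh: ratio = 87/16 = 5.4375; torque at shaft III = 288.57 × 5.4375 × 0.98 = 1537.7 lb·ft.
Gear mesh: ratio = 57/30 = 1.9; torque at the load shaft = 1537.7 × 1.9 × 0.98 = 2863.2 lb·ft.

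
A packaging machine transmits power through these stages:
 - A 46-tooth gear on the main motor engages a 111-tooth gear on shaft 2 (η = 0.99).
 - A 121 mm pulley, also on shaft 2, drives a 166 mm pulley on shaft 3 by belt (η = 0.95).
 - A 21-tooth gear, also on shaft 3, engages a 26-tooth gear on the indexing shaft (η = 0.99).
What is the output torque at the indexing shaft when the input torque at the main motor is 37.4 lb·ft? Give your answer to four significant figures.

142.7 lb·ft

Gear mesh: ratio = 111/46 = 2.413; torque at shaft 2 = 37.4 × 2.413 × 0.99 = 89.345 lb·ft.
Belt: ratio = 166/121 = 1.3719; torque at shaft 3 = 89.345 × 1.3719 × 0.95 = 116.44 lb·ft.
Gear mesh: ratio = 26/21 = 1.2381; torque at the indexing shaft = 116.44 × 1.2381 × 0.99 = 142.73 lb·ft.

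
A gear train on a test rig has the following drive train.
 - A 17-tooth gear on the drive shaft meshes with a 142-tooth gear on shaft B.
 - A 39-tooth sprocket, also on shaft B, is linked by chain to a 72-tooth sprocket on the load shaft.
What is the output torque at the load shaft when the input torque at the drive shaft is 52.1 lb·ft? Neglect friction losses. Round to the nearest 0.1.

gear mesh 142/17 = 8.3529 → τ = 52.1·8.3529 = 435.19 lb·ft
chain 72/39 = 1.8462 → τ = 435.19·1.8462 = 803.42 lb·ft

803.4 lb·ft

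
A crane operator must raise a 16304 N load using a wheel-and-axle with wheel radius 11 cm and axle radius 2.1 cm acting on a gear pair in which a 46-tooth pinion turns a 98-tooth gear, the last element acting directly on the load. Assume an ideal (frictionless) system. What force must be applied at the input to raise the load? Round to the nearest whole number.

Wheel-and-axle MA = R/r = 11/2.1 = 5.2381.
Gear pair MA = 98/46 = 2.1304.
Combined ideal MA = 5.2381 × 2.1304 = 11.159.
Effort = load / MA = 16304 / 11.159 = 1461 N.

1461 N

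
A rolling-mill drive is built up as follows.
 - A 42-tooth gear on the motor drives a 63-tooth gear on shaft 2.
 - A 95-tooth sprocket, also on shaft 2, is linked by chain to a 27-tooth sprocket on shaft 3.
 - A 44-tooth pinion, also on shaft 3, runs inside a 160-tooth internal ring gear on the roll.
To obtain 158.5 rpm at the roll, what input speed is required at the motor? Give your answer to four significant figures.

Overall ratio R = 1.5 × 0.28421 × 3.6364 = 1.5502.
Required input speed = output speed × R = 158.5 × 1.5502 = 245.71 rpm.

245.7 rpm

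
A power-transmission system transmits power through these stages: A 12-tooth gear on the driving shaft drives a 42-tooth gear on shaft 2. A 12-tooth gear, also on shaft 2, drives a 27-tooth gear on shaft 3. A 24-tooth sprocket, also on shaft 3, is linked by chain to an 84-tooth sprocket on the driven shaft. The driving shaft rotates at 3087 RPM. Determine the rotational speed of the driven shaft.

the driving shaft → shaft 2 (gear mesh, 42/12): 3087 ÷ 3.5 = 882 RPM
shaft 2 → shaft 3 (gear mesh, 27/12): 882 ÷ 2.25 = 392 RPM
shaft 3 → the driven shaft (chain, 84/24): 392 ÷ 3.5 = 112 RPM

112 RPM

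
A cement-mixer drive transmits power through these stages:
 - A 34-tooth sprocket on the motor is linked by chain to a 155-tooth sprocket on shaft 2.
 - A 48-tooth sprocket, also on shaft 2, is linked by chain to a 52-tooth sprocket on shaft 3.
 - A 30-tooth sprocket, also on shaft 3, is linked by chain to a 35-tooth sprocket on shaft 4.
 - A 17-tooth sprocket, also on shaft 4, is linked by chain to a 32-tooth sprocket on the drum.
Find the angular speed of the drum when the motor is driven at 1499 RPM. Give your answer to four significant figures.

Chain: ratio = 155/34 = 4.5588, so shaft 2 turns at 1499 / 4.5588 = 328.81 RPM.
Chain: ratio = 52/48 = 1.0833, so shaft 3 turns at 328.81 / 1.0833 = 303.52 RPM.
Chain: ratio = 35/30 = 1.1667, so shaft 4 turns at 303.52 / 1.1667 = 260.16 RPM.
Chain: ratio = 32/17 = 1.8824, so the drum turns at 260.16 / 1.8824 = 138.21 RPM.

138.2 RPM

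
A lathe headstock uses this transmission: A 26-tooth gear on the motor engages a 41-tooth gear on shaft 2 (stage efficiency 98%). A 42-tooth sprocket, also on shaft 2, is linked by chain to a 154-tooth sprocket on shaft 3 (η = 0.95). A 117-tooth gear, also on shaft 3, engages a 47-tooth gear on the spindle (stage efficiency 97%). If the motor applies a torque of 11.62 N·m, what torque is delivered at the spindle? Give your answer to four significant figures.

24.37 N·m

Gear mesh: ratio = 41/26 = 1.5769; torque at shaft 2 = 11.62 × 1.5769 × 0.98 = 17.957 N·m.
Chain: ratio = 154/42 = 3.6667; torque at shaft 3 = 17.957 × 3.6667 × 0.95 = 62.552 N·m.
Gear mesh: ratio = 47/117 = 0.40171; torque at the spindle = 62.552 × 0.40171 × 0.97 = 24.374 N·m.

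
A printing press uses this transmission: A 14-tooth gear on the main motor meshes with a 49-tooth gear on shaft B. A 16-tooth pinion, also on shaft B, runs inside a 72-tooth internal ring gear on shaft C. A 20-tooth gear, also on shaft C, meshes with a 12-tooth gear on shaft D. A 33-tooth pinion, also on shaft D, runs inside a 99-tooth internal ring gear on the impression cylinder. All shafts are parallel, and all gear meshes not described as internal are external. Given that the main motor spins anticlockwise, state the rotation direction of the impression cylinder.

anticlockwise

the main motor → shaft B: external mesh, 1 reversal → CW.
shaft B → shaft C: internal mesh, same direction → CW.
shaft C → shaft D: external mesh, 1 reversal → CCW.
shaft D → the impression cylinder: internal mesh, same direction → CCW.
2 reversals in total — an even number — so the impression cylinder turns the same way as the main motor.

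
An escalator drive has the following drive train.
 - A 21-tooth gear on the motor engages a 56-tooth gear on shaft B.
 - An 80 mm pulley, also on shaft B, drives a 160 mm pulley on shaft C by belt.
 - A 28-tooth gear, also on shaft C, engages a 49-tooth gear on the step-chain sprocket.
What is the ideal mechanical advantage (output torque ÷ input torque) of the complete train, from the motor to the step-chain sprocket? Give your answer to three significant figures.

Each stage contributes driven/driver: gear mesh 56/21 = 2.6667, belt 160/80 = 2, gear mesh 49/28 = 1.75.
Overall: 2.6667 × 2 × 1.75 = 9.3333.

9.33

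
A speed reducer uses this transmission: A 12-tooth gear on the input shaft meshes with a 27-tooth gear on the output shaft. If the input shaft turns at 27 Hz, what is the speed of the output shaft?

12 Hz

gear mesh 27/12 = 2.25 → 27/2.25 = 12 Hz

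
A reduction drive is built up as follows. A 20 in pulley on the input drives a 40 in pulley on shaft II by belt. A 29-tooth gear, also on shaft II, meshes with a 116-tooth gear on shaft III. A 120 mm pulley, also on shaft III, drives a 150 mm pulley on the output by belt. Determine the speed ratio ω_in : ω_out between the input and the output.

10

Each stage contributes driven/driver: belt 40/20 = 2, gear mesh 116/29 = 4, belt 150/120 = 1.25.
Overall: 2 × 4 × 1.25 = 10.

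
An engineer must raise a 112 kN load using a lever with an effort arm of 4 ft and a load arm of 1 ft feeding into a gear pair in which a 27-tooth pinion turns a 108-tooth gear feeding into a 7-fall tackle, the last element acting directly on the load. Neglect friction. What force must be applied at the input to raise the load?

Lever MA = effort arm / load arm = 4/1 = 4.
Gear pair MA = 108/27 = 4.
Block-and-tackle MA = number of supporting rope parts = 7.
Combined ideal MA = 4 × 4 × 7 = 112.
Effort = load / MA = 112 / 112 = 1 kN.

1 kN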